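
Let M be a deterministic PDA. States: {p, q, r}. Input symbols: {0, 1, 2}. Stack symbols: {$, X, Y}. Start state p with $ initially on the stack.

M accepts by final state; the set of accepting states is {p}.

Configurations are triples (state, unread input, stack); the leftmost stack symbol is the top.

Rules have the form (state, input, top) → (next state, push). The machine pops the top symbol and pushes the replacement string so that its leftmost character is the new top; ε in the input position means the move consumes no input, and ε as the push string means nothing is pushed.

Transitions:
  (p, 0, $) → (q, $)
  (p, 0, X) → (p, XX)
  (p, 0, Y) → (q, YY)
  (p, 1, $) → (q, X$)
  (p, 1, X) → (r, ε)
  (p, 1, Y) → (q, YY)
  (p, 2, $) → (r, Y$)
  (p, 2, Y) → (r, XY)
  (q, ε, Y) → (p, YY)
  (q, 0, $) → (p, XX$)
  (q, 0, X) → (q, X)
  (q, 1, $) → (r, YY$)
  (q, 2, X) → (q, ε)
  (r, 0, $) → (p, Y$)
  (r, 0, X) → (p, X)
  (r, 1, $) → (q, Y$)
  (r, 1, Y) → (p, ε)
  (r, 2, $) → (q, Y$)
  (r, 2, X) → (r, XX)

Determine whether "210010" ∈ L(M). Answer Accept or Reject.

(p, 210010, $) ⊢ (r, 10010, Y$) ⊢ (p, 0010, $) ⊢ (q, 010, $) ⊢ (p, 10, XX$) ⊢ (r, 0, X$) ⊢ (p, ε, X$)
All input consumed; state p ∈ F.

Accept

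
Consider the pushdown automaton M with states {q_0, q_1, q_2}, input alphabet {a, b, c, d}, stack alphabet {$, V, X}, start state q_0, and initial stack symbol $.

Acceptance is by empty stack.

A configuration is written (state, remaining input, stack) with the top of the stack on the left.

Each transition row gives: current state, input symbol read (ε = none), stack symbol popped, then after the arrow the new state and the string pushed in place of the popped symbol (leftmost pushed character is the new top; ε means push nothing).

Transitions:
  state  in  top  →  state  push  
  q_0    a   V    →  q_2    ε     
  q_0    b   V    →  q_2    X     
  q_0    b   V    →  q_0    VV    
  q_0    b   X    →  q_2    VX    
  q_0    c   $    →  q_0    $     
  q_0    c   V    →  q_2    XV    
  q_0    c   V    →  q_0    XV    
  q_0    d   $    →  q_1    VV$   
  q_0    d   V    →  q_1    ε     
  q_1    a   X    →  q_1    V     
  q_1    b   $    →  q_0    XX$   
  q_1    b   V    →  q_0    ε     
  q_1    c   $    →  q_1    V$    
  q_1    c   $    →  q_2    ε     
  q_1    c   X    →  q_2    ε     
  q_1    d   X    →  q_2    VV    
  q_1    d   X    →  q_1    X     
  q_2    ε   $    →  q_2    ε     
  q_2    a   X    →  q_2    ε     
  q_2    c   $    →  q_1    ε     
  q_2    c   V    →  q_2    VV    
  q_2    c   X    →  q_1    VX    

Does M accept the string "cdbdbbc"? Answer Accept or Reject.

Reject

No computation consumes all input and empties the stack.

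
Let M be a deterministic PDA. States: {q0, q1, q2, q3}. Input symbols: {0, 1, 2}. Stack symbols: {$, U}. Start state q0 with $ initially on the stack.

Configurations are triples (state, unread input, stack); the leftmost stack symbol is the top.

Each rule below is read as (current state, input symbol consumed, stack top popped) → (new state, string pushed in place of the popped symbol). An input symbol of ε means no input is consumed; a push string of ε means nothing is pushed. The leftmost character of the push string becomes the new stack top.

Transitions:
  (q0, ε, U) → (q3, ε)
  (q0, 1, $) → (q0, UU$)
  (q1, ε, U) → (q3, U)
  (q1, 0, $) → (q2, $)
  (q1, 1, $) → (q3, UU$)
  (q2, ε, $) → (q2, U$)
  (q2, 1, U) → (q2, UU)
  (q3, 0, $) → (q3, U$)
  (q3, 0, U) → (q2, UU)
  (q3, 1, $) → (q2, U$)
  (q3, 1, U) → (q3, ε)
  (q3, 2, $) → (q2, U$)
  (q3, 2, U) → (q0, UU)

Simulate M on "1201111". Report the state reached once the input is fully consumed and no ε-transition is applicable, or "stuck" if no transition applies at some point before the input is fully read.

(q0, 1201111, $) ⊢ (q0, 201111, UU$) ⊢ (q3, 201111, U$) ⊢ (q0, 01111, UU$) ⊢ (q3, 01111, U$) ⊢ (q2, 1111, UU$) ⊢ (q2, 111, UUU$) ⊢ (q2, 11, UUUU$) ⊢ (q2, 1, UUUUU$) ⊢ (q2, ε, UUUUUU$)
All input consumed; M is in state q2.

q2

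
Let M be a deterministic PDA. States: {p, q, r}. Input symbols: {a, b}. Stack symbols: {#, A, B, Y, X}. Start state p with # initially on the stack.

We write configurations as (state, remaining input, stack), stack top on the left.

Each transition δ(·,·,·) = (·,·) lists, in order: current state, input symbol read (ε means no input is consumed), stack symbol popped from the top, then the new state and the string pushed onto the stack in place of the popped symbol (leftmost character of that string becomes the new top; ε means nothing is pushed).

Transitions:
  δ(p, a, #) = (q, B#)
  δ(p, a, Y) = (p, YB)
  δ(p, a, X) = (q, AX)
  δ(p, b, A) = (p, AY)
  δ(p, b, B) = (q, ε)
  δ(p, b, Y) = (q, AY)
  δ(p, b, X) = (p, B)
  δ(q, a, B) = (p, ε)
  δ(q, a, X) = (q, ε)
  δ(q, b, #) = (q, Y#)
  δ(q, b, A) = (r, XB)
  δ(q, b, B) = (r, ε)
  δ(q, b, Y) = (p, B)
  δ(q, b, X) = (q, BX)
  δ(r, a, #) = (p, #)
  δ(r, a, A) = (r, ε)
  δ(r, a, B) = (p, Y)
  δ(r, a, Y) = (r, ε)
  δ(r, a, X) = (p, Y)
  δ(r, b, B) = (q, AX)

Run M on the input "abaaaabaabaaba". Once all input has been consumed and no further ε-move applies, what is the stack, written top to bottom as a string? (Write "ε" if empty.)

(p, abaaaabaabaaba, #)
  read a, top #: go to q, push B# → (q, baaaabaabaaba, B#)
  read b, top B: go to r, push ε → (r, aaaabaabaaba, #)
  read a, top #: go to p, push # → (p, aaabaabaaba, #)
  read a, top #: go to q, push B# → (q, aabaabaaba, B#)
  read a, top B: go to p, push ε → (p, abaabaaba, #)
  read a, top #: go to q, push B# → (q, baabaaba, B#)
  read b, top B: go to r, push ε → (r, aabaaba, #)
  read a, top #: go to p, push # → (p, abaaba, #)
  read a, top #: go to q, push B# → (q, baaba, B#)
  read b, top B: go to r, push ε → (r, aaba, #)
  read a, top #: go to p, push # → (p, aba, #)
  read a, top #: go to q, push B# → (q, ba, B#)
  read b, top B: go to r, push ε → (r, a, #)
  read a, top #: go to p, push # → (p, ε, #)
All input consumed in state p with stack #.

#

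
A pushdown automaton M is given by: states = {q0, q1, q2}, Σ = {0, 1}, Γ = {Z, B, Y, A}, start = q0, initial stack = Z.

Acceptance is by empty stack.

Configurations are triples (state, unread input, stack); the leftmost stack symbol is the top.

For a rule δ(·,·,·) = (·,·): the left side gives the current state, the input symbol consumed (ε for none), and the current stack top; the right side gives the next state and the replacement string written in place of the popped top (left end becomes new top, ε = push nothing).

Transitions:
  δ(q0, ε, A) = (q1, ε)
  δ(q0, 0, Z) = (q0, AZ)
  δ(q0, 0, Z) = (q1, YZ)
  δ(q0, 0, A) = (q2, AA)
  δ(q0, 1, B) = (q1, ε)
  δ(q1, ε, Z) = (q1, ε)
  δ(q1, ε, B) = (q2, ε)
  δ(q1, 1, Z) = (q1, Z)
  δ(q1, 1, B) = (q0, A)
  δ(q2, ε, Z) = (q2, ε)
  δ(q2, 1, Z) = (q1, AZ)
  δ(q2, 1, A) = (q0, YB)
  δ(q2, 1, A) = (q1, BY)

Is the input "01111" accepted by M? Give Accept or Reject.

Accept

One accepting computation: (q0, 01111, Z) ⊢ (q0, 1111, AZ) ⊢ (q1, 1111, Z) ⊢ (q1, 111, Z) ⊢ (q1, 11, Z) ⊢ (q1, 1, Z) ⊢ (q1, ε, Z) ⊢ (q1, ε, ε)
All input consumed and the stack is empty.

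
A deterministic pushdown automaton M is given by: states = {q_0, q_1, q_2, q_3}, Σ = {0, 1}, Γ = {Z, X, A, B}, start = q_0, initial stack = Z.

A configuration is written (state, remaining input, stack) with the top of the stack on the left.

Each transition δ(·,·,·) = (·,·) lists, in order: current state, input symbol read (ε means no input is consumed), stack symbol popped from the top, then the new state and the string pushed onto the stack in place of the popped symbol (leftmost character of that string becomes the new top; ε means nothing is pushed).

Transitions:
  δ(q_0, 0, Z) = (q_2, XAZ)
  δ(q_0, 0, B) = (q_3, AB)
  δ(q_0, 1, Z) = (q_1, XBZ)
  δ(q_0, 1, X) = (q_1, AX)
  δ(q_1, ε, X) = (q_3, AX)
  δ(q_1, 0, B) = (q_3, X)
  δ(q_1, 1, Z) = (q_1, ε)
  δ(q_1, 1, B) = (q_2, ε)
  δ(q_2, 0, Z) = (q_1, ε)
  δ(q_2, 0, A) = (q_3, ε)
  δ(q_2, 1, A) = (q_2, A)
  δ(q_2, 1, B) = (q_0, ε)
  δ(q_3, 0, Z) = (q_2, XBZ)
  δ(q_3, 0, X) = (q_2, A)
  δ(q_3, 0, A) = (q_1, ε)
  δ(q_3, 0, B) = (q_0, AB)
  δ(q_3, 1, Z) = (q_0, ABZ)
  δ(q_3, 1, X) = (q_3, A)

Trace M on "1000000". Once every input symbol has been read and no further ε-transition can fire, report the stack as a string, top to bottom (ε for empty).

AXBZ

(q_0, 1000000, Z)
  read 1, top Z: go to q_1, push XBZ → (q_1, 000000, XBZ)
  ε-move, top X: go to q_3, push AX → (q_3, 000000, AXBZ)
  read 0, top A: go to q_1, push ε → (q_1, 00000, XBZ)
  ε-move, top X: go to q_3, push AX → (q_3, 00000, AXBZ)
  read 0, top A: go to q_1, push ε → (q_1, 0000, XBZ)
  ε-move, top X: go to q_3, push AX → (q_3, 0000, AXBZ)
  read 0, top A: go to q_1, push ε → (q_1, 000, XBZ)
  ε-move, top X: go to q_3, push AX → (q_3, 000, AXBZ)
  read 0, top A: go to q_1, push ε → (q_1, 00, XBZ)
  ε-move, top X: go to q_3, push AX → (q_3, 00, AXBZ)
  read 0, top A: go to q_1, push ε → (q_1, 0, XBZ)
  ε-move, top X: go to q_3, push AX → (q_3, 0, AXBZ)
  read 0, top A: go to q_1, push ε → (q_1, ε, XBZ)
  ε-move, top X: go to q_3, push AX → (q_3, ε, AXBZ)
All input consumed in state q_3 with stack AXBZ.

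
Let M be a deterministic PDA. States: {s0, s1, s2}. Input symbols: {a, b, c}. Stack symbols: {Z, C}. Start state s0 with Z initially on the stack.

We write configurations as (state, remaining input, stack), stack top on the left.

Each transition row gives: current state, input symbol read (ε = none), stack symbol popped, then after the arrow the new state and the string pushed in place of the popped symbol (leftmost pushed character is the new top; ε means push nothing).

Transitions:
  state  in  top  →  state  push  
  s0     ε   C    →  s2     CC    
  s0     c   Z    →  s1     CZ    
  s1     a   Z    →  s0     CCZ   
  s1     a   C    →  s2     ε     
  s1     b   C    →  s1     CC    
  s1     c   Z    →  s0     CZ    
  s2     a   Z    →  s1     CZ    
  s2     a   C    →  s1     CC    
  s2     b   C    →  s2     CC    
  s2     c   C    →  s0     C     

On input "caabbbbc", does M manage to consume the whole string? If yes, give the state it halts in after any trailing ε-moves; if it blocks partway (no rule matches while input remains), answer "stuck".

stuck

(s0, caabbbbc, Z)
  read c, top Z: go to s1, push CZ → (s1, aabbbbc, CZ)
  read a, top C: go to s2, push ε → (s2, abbbbc, Z)
  read a, top Z: go to s1, push CZ → (s1, bbbbc, CZ)
  read b, top C: go to s1, push CC → (s1, bbbc, CCZ)
  read b, top C: go to s1, push CC → (s1, bbc, CCCZ)
  read b, top C: go to s1, push CC → (s1, bc, CCCCZ)
  read b, top C: go to s1, push CC → (s1, c, CCCCCZ)
No transition for (s1, c, top C); M blocks with input c remaining.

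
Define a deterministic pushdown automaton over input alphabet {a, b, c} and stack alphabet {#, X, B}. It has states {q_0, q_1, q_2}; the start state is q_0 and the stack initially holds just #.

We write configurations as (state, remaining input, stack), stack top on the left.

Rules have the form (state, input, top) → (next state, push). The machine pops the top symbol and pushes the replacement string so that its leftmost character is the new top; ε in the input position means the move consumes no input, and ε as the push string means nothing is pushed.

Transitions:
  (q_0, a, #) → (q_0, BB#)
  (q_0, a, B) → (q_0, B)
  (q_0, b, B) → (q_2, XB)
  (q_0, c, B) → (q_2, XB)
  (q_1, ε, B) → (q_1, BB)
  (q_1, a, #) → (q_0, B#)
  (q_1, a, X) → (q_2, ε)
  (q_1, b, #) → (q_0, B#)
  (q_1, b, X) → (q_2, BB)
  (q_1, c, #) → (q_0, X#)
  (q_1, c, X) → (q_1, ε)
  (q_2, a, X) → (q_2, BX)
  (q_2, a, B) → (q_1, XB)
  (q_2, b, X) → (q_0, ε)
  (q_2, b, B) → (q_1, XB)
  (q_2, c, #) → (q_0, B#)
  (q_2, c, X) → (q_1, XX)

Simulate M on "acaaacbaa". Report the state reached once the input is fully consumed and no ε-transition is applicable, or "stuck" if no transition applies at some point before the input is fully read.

stuck

(q_0, acaaacbaa, #)
  read a, top #: go to q_0, push BB# → (q_0, caaacbaa, BB#)
  read c, top B: go to q_2, push XB → (q_2, aaacbaa, XBB#)
  read a, top X: go to q_2, push BX → (q_2, aacbaa, BXBB#)
  read a, top B: go to q_1, push XB → (q_1, acbaa, XBXBB#)
  read a, top X: go to q_2, push ε → (q_2, cbaa, BXBB#)
No transition for (q_2, c, top B); M blocks with input cbaa remaining.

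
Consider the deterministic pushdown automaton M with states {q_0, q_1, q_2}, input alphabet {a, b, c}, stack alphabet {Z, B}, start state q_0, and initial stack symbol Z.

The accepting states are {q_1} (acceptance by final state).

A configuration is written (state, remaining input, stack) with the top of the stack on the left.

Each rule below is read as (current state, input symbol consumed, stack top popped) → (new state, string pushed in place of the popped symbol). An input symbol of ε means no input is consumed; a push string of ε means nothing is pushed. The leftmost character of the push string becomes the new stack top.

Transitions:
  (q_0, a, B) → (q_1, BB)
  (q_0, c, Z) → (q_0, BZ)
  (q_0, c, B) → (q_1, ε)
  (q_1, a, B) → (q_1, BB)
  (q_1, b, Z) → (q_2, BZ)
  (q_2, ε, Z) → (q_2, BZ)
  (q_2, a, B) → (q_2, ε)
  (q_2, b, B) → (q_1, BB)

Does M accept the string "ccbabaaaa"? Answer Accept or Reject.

(q_0, ccbabaaaa, Z)
  read c, top Z: go to q_0, push BZ → (q_0, cbabaaaa, BZ)
  read c, top B: go to q_1, push ε → (q_1, babaaaa, Z)
  read b, top Z: go to q_2, push BZ → (q_2, abaaaa, BZ)
  read a, top B: go to q_2, push ε → (q_2, baaaa, Z)
  ε-move, top Z: go to q_2, push BZ → (q_2, baaaa, BZ)
  read b, top B: go to q_1, push BB → (q_1, aaaa, BBZ)
  read a, top B: go to q_1, push BB → (q_1, aaa, BBBZ)
  read a, top B: go to q_1, push BB → (q_1, aa, BBBBZ)
  read a, top B: go to q_1, push BB → (q_1, a, BBBBBZ)
  read a, top B: go to q_1, push BB → (q_1, ε, BBBBBBZ)
All input consumed; state q_1 ∈ F.

Accept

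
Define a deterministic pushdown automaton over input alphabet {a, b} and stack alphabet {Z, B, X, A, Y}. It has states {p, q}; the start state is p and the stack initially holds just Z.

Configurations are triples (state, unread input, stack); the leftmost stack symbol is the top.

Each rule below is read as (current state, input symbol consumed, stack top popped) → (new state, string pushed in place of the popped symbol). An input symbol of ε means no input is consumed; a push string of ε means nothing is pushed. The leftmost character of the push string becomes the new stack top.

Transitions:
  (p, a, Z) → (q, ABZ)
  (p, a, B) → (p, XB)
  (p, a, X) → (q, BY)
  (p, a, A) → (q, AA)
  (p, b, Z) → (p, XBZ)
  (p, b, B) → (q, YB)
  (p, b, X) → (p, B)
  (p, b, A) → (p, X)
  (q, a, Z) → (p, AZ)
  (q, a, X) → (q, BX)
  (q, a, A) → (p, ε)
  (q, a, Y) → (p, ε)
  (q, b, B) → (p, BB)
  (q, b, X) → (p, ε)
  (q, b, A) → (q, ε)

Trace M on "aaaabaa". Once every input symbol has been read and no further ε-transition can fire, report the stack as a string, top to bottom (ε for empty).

BYBBYBZ

(p, aaaabaa, Z) ⊢ (q, aaabaa, ABZ) ⊢ (p, aabaa, BZ) ⊢ (p, abaa, XBZ) ⊢ (q, baa, BYBZ) ⊢ (p, aa, BBYBZ) ⊢ (p, a, XBBYBZ) ⊢ (q, ε, BYBBYBZ)
All input consumed in state q with stack BYBBYBZ.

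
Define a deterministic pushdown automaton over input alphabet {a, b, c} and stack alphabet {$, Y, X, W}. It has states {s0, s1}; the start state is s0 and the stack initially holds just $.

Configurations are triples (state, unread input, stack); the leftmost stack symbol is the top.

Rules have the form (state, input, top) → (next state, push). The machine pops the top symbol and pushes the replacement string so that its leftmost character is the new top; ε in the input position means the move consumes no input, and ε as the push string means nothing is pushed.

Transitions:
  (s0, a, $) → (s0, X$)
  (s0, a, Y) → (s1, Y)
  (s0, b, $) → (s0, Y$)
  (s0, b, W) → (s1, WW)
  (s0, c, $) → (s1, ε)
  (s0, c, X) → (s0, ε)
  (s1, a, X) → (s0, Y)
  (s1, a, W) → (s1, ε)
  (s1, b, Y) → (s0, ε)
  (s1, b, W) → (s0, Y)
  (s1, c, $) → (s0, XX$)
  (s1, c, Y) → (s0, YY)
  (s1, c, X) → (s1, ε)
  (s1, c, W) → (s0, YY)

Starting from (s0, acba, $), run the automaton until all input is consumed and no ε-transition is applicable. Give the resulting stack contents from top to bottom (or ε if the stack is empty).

Y$

(s0, acba, $)
  read a, top $: go to s0, push X$ → (s0, cba, X$)
  read c, top X: go to s0, push ε → (s0, ba, $)
  read b, top $: go to s0, push Y$ → (s0, a, Y$)
  read a, top Y: go to s1, push Y → (s1, ε, Y$)
All input consumed in state s1 with stack Y$.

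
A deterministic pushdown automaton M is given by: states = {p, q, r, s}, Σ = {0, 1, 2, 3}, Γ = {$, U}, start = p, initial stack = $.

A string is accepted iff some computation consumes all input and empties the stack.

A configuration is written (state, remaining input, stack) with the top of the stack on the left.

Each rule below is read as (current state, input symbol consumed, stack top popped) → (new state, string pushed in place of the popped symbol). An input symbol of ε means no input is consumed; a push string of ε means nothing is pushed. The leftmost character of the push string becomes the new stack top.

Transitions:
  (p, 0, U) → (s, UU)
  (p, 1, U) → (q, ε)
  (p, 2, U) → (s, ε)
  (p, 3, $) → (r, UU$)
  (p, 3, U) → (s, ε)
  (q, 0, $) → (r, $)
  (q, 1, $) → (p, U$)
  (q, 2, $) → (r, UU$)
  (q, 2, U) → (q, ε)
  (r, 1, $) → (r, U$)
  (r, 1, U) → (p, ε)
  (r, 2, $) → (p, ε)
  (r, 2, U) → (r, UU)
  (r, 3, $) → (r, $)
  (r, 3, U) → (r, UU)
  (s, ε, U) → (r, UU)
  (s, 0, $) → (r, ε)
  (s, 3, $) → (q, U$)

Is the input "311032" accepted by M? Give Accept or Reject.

(p, 311032, $)
  read 3, top $: go to r, push UU$ → (r, 11032, UU$)
  read 1, top U: go to p, push ε → (p, 1032, U$)
  read 1, top U: go to q, push ε → (q, 032, $)
  read 0, top $: go to r, push $ → (r, 32, $)
  read 3, top $: go to r, push $ → (r, 2, $)
  read 2, top $: go to p, push ε → (p, ε, ε)
All input consumed and the stack is empty.

Accept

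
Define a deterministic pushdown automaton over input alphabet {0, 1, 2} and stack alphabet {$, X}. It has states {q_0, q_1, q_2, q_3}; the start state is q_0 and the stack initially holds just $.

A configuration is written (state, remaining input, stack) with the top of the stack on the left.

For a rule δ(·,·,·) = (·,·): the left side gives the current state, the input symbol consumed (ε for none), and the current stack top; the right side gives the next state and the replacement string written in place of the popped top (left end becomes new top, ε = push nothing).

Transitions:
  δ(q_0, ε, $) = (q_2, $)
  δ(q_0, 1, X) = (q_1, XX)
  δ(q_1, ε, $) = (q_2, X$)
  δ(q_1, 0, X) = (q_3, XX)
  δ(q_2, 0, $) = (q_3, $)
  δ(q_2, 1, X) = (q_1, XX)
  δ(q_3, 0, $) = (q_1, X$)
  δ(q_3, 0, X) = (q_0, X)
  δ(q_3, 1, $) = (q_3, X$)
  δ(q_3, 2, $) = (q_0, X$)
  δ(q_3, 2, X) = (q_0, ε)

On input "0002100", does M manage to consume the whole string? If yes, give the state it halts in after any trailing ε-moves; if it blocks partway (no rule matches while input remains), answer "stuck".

q_0

(q_0, 0002100, $)
  ε-move, top $: go to q_2, push $ → (q_2, 0002100, $)
  read 0, top $: go to q_3, push $ → (q_3, 002100, $)
  read 0, top $: go to q_1, push X$ → (q_1, 02100, X$)
  read 0, top X: go to q_3, push XX → (q_3, 2100, XX$)
  read 2, top X: go to q_0, push ε → (q_0, 100, X$)
  read 1, top X: go to q_1, push XX → (q_1, 00, XX$)
  read 0, top X: go to q_3, push XX → (q_3, 0, XXX$)
  read 0, top X: go to q_0, push X → (q_0, ε, XXX$)
All input consumed; M is in state q_0.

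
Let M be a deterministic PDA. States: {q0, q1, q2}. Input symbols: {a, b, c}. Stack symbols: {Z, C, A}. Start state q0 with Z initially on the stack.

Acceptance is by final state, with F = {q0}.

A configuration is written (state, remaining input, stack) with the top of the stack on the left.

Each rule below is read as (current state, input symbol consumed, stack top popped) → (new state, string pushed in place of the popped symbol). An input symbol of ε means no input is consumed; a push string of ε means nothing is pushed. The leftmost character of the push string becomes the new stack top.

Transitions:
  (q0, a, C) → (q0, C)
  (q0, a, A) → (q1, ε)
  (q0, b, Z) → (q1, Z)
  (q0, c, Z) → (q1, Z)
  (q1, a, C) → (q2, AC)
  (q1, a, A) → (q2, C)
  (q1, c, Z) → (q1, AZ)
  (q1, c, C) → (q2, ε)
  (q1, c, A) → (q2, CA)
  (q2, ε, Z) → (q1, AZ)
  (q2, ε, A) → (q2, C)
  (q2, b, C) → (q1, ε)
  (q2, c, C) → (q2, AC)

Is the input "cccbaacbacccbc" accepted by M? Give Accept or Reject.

Reject

(q0, cccbaacbacccbc, Z) ⊢ (q1, ccbaacbacccbc, Z) ⊢ (q1, cbaacbacccbc, AZ) ⊢ (q2, baacbacccbc, CAZ) ⊢ (q1, aacbacccbc, AZ) ⊢ (q2, acbacccbc, CZ)
No transition applies at (q2, acbacccbc, CZ); input not fully consumed.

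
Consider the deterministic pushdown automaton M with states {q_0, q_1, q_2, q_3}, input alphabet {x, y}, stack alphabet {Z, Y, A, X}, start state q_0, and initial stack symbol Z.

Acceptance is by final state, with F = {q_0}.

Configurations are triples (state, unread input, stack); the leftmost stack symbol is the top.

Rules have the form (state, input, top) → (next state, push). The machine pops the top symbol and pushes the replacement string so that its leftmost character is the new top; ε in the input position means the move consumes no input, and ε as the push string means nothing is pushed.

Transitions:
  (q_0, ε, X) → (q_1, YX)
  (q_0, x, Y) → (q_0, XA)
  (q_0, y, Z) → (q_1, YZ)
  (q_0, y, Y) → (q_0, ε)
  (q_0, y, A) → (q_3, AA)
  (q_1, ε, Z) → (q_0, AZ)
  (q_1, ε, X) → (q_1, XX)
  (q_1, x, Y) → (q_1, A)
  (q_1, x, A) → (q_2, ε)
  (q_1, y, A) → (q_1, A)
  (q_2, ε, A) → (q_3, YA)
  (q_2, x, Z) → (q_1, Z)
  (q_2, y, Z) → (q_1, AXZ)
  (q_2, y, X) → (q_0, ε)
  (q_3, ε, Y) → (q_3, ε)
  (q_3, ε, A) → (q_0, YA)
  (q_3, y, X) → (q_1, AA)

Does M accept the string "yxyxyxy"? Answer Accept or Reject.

Accept

(q_0, yxyxyxy, Z) ⊢ (q_1, xyxyxy, YZ) ⊢ (q_1, yxyxy, AZ) ⊢ (q_1, xyxy, AZ) ⊢ (q_2, yxy, Z) ⊢ (q_1, xy, AXZ) ⊢ (q_2, y, XZ) ⊢ (q_0, ε, Z)
All input consumed; state q_0 ∈ F.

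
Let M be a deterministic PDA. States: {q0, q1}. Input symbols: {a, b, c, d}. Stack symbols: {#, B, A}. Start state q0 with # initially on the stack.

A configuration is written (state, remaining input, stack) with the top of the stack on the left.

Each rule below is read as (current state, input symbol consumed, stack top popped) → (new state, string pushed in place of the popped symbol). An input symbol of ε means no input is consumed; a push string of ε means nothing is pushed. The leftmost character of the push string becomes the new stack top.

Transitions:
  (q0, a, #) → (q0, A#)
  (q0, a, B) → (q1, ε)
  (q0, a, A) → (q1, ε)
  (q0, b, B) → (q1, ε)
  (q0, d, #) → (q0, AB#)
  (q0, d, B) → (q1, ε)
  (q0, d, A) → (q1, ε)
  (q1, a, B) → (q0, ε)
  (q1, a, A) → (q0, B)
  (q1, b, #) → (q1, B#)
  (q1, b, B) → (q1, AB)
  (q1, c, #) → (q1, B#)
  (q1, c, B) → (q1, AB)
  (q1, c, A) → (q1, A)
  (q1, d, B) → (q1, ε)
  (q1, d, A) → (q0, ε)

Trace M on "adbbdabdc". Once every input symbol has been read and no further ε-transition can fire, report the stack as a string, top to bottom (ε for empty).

B#

(q0, adbbdabdc, #) ⊢ (q0, dbbdabdc, A#) ⊢ (q1, bbdabdc, #) ⊢ (q1, bdabdc, B#) ⊢ (q1, dabdc, AB#) ⊢ (q0, abdc, B#) ⊢ (q1, bdc, #) ⊢ (q1, dc, B#) ⊢ (q1, c, #) ⊢ (q1, ε, B#)
All input consumed in state q1 with stack B#.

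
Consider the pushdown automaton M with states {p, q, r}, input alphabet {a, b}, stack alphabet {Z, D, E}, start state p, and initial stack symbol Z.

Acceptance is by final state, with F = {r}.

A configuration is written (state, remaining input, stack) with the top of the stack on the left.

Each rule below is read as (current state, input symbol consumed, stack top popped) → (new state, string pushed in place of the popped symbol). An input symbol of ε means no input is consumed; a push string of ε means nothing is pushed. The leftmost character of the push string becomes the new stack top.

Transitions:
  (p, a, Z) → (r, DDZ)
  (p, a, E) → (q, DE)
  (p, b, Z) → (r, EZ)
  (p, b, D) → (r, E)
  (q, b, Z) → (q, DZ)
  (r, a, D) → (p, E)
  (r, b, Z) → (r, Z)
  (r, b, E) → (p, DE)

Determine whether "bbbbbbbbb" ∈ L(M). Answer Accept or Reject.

One accepting computation: (p, bbbbbbbbb, Z) ⊢ (r, bbbbbbbb, EZ) ⊢ (p, bbbbbbb, DEZ) ⊢ (r, bbbbbb, EEZ) ⊢ (p, bbbbb, DEEZ) ⊢ (r, bbbb, EEEZ) ⊢ (p, bbb, DEEEZ) ⊢ (r, bb, EEEEZ) ⊢ (p, b, DEEEEZ) ⊢ (r, ε, EEEEEZ)
All input consumed and state r ∈ F.

Accept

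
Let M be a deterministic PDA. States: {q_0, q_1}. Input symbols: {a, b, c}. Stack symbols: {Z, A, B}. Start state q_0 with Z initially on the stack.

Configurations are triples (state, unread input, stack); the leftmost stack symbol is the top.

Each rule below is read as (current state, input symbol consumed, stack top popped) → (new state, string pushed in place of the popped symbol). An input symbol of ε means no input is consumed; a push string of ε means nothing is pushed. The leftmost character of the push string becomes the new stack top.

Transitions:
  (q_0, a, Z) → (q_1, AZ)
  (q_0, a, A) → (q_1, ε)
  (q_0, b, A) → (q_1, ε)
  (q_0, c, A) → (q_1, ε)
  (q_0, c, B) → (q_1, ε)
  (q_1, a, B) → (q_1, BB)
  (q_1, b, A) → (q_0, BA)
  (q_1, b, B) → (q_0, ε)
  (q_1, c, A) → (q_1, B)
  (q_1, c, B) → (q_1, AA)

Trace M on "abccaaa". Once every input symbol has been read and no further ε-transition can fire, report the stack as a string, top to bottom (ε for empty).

BBBBZ

(q_0, abccaaa, Z)
  read a, top Z: go to q_1, push AZ → (q_1, bccaaa, AZ)
  read b, top A: go to q_0, push BA → (q_0, ccaaa, BAZ)
  read c, top B: go to q_1, push ε → (q_1, caaa, AZ)
  read c, top A: go to q_1, push B → (q_1, aaa, BZ)
  read a, top B: go to q_1, push BB → (q_1, aa, BBZ)
  read a, top B: go to q_1, push BB → (q_1, a, BBBZ)
  read a, top B: go to q_1, push BB → (q_1, ε, BBBBZ)
All input consumed in state q_1 with stack BBBBZ.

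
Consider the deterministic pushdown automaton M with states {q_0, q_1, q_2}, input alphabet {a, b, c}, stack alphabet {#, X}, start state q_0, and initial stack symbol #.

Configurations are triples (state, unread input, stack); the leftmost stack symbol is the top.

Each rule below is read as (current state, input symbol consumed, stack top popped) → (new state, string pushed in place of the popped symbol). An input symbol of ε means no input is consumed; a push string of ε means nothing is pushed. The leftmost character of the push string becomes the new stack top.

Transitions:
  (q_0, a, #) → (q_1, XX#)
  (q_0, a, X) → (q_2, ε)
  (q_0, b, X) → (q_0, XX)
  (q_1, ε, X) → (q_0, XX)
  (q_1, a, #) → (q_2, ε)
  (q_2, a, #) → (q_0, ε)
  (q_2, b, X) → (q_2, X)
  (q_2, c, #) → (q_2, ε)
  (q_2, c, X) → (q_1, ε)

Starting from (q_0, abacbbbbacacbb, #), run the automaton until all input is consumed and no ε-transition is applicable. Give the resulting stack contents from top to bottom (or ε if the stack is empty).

(q_0, abacbbbbacacbb, #)
  read a, top #: go to q_1, push XX# → (q_1, bacbbbbacacbb, XX#)
  ε-move, top X: go to q_0, push XX → (q_0, bacbbbbacacbb, XXX#)
  read b, top X: go to q_0, push XX → (q_0, acbbbbacacbb, XXXX#)
  read a, top X: go to q_2, push ε → (q_2, cbbbbacacbb, XXX#)
  read c, top X: go to q_1, push ε → (q_1, bbbbacacbb, XX#)
  ε-move, top X: go to q_0, push XX → (q_0, bbbbacacbb, XXX#)
  read b, top X: go to q_0, push XX → (q_0, bbbacacbb, XXXX#)
  read b, top X: go to q_0, push XX → (q_0, bbacacbb, XXXXX#)
  read b, top X: go to q_0, push XX → (q_0, bacacbb, XXXXXX#)
  read b, top X: go to q_0, push XX → (q_0, acacbb, XXXXXXX#)
  read a, top X: go to q_2, push ε → (q_2, cacbb, XXXXXX#)
  read c, top X: go to q_1, push ε → (q_1, acbb, XXXXX#)
  ε-move, top X: go to q_0, push XX → (q_0, acbb, XXXXXX#)
  read a, top X: go to q_2, push ε → (q_2, cbb, XXXXX#)
  read c, top X: go to q_1, push ε → (q_1, bb, XXXX#)
  ε-move, top X: go to q_0, push XX → (q_0, bb, XXXXX#)
  read b, top X: go to q_0, push XX → (q_0, b, XXXXXX#)
  read b, top X: go to q_0, push XX → (q_0, ε, XXXXXXX#)
All input consumed in state q_0 with stack XXXXXXX#.

XXXXXXX#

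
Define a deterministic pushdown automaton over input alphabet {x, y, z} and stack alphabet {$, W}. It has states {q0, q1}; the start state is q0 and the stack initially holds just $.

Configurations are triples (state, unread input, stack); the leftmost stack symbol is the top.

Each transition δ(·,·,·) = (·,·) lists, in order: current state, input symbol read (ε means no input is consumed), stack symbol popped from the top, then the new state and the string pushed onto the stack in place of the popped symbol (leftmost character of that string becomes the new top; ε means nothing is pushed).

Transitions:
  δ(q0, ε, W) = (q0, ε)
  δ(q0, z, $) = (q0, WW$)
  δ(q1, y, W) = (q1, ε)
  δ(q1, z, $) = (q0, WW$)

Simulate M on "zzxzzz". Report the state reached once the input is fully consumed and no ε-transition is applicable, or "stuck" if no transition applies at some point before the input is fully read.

(q0, zzxzzz, $) ⊢ (q0, zxzzz, WW$) ⊢ (q0, zxzzz, W$) ⊢ (q0, zxzzz, $) ⊢ (q0, xzzz, WW$) ⊢ (q0, xzzz, W$) ⊢ (q0, xzzz, $)
No transition for (q0, x, top $); M blocks with input xzzz remaining.

stuck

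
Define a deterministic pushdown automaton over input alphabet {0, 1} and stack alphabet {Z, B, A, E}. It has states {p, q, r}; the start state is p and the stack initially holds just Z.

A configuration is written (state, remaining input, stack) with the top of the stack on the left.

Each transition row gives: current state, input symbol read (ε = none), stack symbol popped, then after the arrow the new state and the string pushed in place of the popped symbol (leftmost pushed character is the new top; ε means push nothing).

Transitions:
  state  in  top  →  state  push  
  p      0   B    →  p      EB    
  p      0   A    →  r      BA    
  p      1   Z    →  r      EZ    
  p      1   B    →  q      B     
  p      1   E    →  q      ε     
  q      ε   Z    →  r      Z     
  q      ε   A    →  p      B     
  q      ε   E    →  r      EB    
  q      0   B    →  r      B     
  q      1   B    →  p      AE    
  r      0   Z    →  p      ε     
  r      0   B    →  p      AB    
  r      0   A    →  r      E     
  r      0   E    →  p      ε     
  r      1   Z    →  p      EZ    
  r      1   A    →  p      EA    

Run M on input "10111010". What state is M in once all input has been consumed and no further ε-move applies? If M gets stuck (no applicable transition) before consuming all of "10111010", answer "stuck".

(p, 10111010, Z)
  read 1, top Z: go to r, push EZ → (r, 0111010, EZ)
  read 0, top E: go to p, push ε → (p, 111010, Z)
  read 1, top Z: go to r, push EZ → (r, 11010, EZ)
No transition for (r, 1, top E); M blocks with input 11010 remaining.

stuck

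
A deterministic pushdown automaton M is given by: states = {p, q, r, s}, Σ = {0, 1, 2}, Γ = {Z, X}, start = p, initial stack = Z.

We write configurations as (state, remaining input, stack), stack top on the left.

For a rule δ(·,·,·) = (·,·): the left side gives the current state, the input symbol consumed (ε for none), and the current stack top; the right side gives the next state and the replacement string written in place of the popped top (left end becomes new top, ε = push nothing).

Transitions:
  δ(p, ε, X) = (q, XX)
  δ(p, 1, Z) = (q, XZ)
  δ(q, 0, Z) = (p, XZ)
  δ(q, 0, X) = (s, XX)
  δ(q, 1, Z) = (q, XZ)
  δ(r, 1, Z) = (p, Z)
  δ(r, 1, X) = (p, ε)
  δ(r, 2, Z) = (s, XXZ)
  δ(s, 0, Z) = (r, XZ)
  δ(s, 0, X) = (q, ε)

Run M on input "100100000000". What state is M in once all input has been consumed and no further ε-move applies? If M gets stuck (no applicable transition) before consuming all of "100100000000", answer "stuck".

stuck

(p, 100100000000, Z) ⊢ (q, 00100000000, XZ) ⊢ (s, 0100000000, XXZ) ⊢ (q, 100000000, XZ)
No transition for (q, 1, top X); M blocks with input 100000000 remaining.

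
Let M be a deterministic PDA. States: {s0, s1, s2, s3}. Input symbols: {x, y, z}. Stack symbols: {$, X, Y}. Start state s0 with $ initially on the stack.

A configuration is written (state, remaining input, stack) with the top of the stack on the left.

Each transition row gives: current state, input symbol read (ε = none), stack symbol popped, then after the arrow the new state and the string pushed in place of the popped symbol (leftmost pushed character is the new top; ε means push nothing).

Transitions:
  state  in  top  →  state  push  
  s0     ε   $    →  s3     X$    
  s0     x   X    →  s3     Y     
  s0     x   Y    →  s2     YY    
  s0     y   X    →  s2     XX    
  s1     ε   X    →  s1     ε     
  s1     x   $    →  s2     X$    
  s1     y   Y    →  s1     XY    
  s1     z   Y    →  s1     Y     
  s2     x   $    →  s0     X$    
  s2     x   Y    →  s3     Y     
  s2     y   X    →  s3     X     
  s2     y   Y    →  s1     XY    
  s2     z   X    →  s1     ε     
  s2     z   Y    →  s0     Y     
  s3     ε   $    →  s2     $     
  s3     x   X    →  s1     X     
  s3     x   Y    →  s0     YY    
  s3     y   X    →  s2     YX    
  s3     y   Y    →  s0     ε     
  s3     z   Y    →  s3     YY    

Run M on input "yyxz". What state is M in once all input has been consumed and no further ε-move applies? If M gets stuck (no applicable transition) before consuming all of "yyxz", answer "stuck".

(s0, yyxz, $)
  ε-move, top $: go to s3, push X$ → (s3, yyxz, X$)
  read y, top X: go to s2, push YX → (s2, yxz, YX$)
  read y, top Y: go to s1, push XY → (s1, xz, XYX$)
  ε-move, top X: go to s1, push ε → (s1, xz, YX$)
No transition for (s1, x, top Y); M blocks with input xz remaining.

stuck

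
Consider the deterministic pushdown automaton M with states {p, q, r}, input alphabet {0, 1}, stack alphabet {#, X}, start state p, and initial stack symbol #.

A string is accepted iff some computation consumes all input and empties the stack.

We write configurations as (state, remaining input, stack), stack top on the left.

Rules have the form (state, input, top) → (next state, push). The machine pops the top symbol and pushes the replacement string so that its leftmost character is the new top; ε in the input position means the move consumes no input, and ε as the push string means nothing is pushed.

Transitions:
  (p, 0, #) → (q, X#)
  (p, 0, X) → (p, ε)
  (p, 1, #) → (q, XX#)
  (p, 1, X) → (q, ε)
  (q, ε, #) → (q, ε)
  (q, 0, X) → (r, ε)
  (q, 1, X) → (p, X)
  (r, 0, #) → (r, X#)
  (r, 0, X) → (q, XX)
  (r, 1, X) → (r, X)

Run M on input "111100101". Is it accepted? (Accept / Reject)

(p, 111100101, #)
  read 1, top #: go to q, push XX# → (q, 11100101, XX#)
  read 1, top X: go to p, push X → (p, 1100101, XX#)
  read 1, top X: go to q, push ε → (q, 100101, X#)
  read 1, top X: go to p, push X → (p, 00101, X#)
  read 0, top X: go to p, push ε → (p, 0101, #)
  read 0, top #: go to q, push X# → (q, 101, X#)
  read 1, top X: go to p, push X → (p, 01, X#)
  read 0, top X: go to p, push ε → (p, 1, #)
  read 1, top #: go to q, push XX# → (q, ε, XX#)
All input consumed; stack is XX#, not empty, and no further ε-move applies.

Reject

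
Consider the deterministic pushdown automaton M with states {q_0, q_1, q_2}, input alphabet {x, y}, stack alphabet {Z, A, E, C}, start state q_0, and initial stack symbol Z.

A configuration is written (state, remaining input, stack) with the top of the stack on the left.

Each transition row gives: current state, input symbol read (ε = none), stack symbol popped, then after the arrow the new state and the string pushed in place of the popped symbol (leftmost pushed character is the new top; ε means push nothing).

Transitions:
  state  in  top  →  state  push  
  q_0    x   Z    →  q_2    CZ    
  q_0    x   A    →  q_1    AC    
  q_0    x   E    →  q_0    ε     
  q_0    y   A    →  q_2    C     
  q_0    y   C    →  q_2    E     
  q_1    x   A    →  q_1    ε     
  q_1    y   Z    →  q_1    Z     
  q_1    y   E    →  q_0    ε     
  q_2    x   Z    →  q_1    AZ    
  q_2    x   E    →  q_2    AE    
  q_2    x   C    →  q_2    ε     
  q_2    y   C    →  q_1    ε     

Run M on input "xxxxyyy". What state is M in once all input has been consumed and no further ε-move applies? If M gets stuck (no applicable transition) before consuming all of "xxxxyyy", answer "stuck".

(q_0, xxxxyyy, Z) ⊢ (q_2, xxxyyy, CZ) ⊢ (q_2, xxyyy, Z) ⊢ (q_1, xyyy, AZ) ⊢ (q_1, yyy, Z) ⊢ (q_1, yy, Z) ⊢ (q_1, y, Z) ⊢ (q_1, ε, Z)
All input consumed; M is in state q_1.

q_1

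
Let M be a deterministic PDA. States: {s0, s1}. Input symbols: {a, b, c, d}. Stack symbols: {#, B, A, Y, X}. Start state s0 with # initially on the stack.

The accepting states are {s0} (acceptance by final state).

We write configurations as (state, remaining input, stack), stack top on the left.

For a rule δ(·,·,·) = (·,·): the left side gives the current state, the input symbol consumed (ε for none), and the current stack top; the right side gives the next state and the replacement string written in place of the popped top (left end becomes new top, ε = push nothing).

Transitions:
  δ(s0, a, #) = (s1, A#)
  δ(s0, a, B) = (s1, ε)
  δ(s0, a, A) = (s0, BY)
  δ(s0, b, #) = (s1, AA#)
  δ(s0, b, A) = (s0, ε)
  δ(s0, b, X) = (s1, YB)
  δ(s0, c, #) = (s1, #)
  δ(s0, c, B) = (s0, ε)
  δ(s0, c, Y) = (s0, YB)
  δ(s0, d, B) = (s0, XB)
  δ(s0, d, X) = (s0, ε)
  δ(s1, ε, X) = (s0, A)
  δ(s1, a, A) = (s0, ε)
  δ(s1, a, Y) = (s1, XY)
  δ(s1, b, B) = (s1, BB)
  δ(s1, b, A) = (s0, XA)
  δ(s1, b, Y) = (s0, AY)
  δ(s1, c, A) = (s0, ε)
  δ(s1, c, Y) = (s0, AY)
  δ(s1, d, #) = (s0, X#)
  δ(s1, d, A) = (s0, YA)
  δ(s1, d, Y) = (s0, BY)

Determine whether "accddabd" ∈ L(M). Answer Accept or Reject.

Accept

(s0, accddabd, #)
  read a, top #: go to s1, push A# → (s1, ccddabd, A#)
  read c, top A: go to s0, push ε → (s0, cddabd, #)
  read c, top #: go to s1, push # → (s1, ddabd, #)
  read d, top #: go to s0, push X# → (s0, dabd, X#)
  read d, top X: go to s0, push ε → (s0, abd, #)
  read a, top #: go to s1, push A# → (s1, bd, A#)
  read b, top A: go to s0, push XA → (s0, d, XA#)
  read d, top X: go to s0, push ε → (s0, ε, A#)
All input consumed; state s0 ∈ F.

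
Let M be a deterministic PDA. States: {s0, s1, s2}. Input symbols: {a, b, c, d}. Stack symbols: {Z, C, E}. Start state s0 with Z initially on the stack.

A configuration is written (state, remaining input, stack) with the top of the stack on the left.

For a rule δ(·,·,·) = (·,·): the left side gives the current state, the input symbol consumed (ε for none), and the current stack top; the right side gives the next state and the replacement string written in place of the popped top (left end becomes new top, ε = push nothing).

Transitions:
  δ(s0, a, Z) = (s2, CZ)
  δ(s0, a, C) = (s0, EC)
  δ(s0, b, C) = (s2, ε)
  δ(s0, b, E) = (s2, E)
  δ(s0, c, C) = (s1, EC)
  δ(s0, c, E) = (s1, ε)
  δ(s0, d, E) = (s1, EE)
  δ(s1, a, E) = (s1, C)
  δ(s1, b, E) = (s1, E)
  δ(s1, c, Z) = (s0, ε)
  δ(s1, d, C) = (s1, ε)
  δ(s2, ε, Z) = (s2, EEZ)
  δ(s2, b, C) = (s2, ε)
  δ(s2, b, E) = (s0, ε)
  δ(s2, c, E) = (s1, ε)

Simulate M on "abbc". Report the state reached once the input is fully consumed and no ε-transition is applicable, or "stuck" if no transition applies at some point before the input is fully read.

s1

(s0, abbc, Z) ⊢ (s2, bbc, CZ) ⊢ (s2, bc, Z) ⊢ (s2, bc, EEZ) ⊢ (s0, c, EZ) ⊢ (s1, ε, Z)
All input consumed; M is in state s1.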